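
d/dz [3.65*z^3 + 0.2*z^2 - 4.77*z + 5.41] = 10.95*z^2 + 0.4*z - 4.77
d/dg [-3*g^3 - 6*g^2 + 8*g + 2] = -9*g^2 - 12*g + 8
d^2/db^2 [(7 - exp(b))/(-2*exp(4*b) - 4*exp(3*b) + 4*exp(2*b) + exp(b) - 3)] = (36*exp(8*b) - 360*exp(7*b) - 1240*exp(6*b) - 366*exp(5*b) + 1118*exp(4*b) + 120*exp(3*b) + 744*exp(2*b) - 340*exp(b) - 12)*exp(b)/(8*exp(12*b) + 48*exp(11*b) + 48*exp(10*b) - 140*exp(9*b) - 108*exp(8*b) + 336*exp(7*b) + 38*exp(6*b) - 360*exp(5*b) + 114*exp(4*b) + 179*exp(3*b) - 99*exp(2*b) - 27*exp(b) + 27)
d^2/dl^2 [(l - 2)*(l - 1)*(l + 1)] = 6*l - 4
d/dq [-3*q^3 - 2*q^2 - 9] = q*(-9*q - 4)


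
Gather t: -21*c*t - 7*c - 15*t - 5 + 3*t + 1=-7*c + t*(-21*c - 12) - 4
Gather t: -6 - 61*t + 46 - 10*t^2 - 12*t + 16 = -10*t^2 - 73*t + 56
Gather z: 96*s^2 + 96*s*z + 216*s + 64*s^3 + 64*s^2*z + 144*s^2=64*s^3 + 240*s^2 + 216*s + z*(64*s^2 + 96*s)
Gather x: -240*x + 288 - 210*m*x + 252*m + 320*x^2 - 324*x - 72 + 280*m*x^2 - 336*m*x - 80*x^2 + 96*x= 252*m + x^2*(280*m + 240) + x*(-546*m - 468) + 216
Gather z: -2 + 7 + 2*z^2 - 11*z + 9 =2*z^2 - 11*z + 14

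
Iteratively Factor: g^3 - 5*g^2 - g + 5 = (g - 5)*(g^2 - 1) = (g - 5)*(g - 1)*(g + 1)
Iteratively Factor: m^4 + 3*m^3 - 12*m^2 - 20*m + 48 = (m + 3)*(m^3 - 12*m + 16) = (m + 3)*(m + 4)*(m^2 - 4*m + 4) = (m - 2)*(m + 3)*(m + 4)*(m - 2)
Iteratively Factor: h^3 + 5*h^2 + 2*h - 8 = (h + 4)*(h^2 + h - 2) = (h - 1)*(h + 4)*(h + 2)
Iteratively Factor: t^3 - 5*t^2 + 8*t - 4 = (t - 2)*(t^2 - 3*t + 2) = (t - 2)*(t - 1)*(t - 2)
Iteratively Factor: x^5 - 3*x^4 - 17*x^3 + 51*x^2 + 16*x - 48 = (x - 1)*(x^4 - 2*x^3 - 19*x^2 + 32*x + 48) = (x - 4)*(x - 1)*(x^3 + 2*x^2 - 11*x - 12) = (x - 4)*(x - 1)*(x + 1)*(x^2 + x - 12) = (x - 4)*(x - 3)*(x - 1)*(x + 1)*(x + 4)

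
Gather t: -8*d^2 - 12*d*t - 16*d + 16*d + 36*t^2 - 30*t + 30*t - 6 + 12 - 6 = -8*d^2 - 12*d*t + 36*t^2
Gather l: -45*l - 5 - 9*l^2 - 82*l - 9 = -9*l^2 - 127*l - 14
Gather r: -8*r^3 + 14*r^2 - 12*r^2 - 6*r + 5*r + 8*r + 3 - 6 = -8*r^3 + 2*r^2 + 7*r - 3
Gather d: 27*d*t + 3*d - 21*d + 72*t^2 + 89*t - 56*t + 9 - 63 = d*(27*t - 18) + 72*t^2 + 33*t - 54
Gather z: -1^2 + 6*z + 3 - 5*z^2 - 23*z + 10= -5*z^2 - 17*z + 12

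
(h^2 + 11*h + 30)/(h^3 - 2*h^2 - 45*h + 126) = (h^2 + 11*h + 30)/(h^3 - 2*h^2 - 45*h + 126)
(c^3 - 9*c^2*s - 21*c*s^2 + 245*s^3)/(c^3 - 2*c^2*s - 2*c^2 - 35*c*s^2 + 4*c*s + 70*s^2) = (c - 7*s)/(c - 2)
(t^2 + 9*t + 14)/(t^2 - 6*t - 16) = (t + 7)/(t - 8)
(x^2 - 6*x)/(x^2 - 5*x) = (x - 6)/(x - 5)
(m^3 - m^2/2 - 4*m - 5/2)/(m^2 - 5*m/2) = m + 2 + 1/m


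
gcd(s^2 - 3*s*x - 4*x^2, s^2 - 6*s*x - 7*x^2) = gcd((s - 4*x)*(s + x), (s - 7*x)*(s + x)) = s + x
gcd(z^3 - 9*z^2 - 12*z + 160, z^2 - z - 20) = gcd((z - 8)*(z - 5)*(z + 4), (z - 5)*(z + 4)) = z^2 - z - 20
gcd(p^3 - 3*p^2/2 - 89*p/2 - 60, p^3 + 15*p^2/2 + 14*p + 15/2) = p^2 + 13*p/2 + 15/2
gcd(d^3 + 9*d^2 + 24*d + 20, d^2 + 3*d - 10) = d + 5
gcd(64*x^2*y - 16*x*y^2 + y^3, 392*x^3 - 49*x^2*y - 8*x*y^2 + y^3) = 8*x - y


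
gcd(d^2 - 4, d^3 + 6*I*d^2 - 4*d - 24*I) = d^2 - 4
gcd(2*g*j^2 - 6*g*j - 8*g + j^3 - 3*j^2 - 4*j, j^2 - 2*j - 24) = 1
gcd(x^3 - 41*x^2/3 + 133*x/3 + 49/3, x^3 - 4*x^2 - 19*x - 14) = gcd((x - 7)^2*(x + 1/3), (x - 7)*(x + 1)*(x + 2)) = x - 7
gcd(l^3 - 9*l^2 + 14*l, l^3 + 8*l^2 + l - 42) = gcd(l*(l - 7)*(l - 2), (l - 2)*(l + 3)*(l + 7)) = l - 2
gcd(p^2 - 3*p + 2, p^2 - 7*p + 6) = p - 1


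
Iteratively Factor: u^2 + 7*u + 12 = (u + 3)*(u + 4)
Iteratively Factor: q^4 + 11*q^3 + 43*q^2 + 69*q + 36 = (q + 3)*(q^3 + 8*q^2 + 19*q + 12) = (q + 3)*(q + 4)*(q^2 + 4*q + 3) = (q + 3)^2*(q + 4)*(q + 1)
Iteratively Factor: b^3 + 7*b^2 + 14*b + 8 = (b + 2)*(b^2 + 5*b + 4) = (b + 1)*(b + 2)*(b + 4)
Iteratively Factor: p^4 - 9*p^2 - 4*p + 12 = (p - 3)*(p^3 + 3*p^2 - 4) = (p - 3)*(p + 2)*(p^2 + p - 2) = (p - 3)*(p + 2)^2*(p - 1)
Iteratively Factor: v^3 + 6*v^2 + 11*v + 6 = (v + 3)*(v^2 + 3*v + 2) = (v + 2)*(v + 3)*(v + 1)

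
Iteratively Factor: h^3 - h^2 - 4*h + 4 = (h - 1)*(h^2 - 4) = (h - 2)*(h - 1)*(h + 2)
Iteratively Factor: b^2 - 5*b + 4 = (b - 1)*(b - 4)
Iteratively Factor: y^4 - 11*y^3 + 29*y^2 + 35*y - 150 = (y + 2)*(y^3 - 13*y^2 + 55*y - 75) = (y - 5)*(y + 2)*(y^2 - 8*y + 15) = (y - 5)^2*(y + 2)*(y - 3)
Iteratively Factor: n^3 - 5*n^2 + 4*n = (n - 1)*(n^2 - 4*n) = n*(n - 1)*(n - 4)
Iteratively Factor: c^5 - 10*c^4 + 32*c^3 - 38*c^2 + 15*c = (c - 1)*(c^4 - 9*c^3 + 23*c^2 - 15*c) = (c - 5)*(c - 1)*(c^3 - 4*c^2 + 3*c) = (c - 5)*(c - 3)*(c - 1)*(c^2 - c) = (c - 5)*(c - 3)*(c - 1)^2*(c)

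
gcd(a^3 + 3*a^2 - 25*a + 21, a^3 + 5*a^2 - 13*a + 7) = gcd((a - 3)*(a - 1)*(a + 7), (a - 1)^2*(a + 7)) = a^2 + 6*a - 7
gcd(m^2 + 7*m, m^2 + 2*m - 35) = m + 7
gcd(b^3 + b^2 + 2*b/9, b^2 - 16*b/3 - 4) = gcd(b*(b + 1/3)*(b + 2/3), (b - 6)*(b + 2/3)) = b + 2/3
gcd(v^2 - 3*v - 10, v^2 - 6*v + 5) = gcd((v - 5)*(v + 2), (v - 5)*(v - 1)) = v - 5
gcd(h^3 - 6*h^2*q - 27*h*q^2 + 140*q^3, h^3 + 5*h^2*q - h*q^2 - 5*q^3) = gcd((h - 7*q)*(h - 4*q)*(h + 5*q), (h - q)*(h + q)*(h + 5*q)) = h + 5*q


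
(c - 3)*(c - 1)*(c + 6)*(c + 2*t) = c^4 + 2*c^3*t + 2*c^3 + 4*c^2*t - 21*c^2 - 42*c*t + 18*c + 36*t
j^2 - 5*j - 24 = (j - 8)*(j + 3)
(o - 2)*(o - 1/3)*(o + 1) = o^3 - 4*o^2/3 - 5*o/3 + 2/3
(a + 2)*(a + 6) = a^2 + 8*a + 12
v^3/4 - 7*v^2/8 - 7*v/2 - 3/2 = (v/4 + 1/2)*(v - 6)*(v + 1/2)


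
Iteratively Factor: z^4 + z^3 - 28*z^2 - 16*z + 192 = (z + 4)*(z^3 - 3*z^2 - 16*z + 48) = (z - 3)*(z + 4)*(z^2 - 16) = (z - 4)*(z - 3)*(z + 4)*(z + 4)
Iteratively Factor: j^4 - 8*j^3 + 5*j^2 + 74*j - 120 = (j + 3)*(j^3 - 11*j^2 + 38*j - 40) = (j - 5)*(j + 3)*(j^2 - 6*j + 8) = (j - 5)*(j - 2)*(j + 3)*(j - 4)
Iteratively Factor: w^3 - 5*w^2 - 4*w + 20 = (w - 2)*(w^2 - 3*w - 10) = (w - 2)*(w + 2)*(w - 5)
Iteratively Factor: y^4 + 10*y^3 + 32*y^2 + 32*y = (y + 2)*(y^3 + 8*y^2 + 16*y) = y*(y + 2)*(y^2 + 8*y + 16) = y*(y + 2)*(y + 4)*(y + 4)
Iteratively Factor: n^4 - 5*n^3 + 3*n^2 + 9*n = (n - 3)*(n^3 - 2*n^2 - 3*n) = (n - 3)*(n + 1)*(n^2 - 3*n) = (n - 3)^2*(n + 1)*(n)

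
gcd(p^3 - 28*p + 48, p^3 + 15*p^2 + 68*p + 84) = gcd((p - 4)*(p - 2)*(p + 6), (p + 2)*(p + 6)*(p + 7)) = p + 6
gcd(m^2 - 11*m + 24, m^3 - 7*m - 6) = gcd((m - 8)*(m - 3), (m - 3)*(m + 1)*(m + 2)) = m - 3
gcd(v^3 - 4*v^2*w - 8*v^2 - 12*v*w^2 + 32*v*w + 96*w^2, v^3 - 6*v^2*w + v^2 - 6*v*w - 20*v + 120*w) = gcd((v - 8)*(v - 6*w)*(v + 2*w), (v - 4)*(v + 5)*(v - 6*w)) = v - 6*w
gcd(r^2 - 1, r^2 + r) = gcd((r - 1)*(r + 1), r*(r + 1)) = r + 1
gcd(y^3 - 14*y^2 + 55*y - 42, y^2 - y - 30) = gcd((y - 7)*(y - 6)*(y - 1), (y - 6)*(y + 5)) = y - 6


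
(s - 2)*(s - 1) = s^2 - 3*s + 2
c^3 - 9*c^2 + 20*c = c*(c - 5)*(c - 4)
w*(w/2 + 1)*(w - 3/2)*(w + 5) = w^4/2 + 11*w^3/4 - w^2/4 - 15*w/2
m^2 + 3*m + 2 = (m + 1)*(m + 2)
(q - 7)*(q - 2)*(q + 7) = q^3 - 2*q^2 - 49*q + 98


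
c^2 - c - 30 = (c - 6)*(c + 5)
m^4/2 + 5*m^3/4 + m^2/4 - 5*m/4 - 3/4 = (m/2 + 1/2)*(m - 1)*(m + 1)*(m + 3/2)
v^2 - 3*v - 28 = (v - 7)*(v + 4)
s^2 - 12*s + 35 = (s - 7)*(s - 5)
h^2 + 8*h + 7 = (h + 1)*(h + 7)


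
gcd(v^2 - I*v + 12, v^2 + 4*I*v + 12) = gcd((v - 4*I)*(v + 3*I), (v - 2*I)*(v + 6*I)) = 1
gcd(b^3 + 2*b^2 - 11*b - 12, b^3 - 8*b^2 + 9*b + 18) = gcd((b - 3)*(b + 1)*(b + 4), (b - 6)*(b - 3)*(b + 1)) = b^2 - 2*b - 3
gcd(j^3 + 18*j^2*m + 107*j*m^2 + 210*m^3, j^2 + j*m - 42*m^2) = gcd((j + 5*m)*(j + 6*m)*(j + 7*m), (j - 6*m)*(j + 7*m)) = j + 7*m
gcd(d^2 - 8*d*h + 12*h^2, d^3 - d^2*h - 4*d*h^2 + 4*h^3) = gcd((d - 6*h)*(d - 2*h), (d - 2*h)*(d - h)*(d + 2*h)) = d - 2*h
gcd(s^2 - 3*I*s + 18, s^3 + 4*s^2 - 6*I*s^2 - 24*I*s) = s - 6*I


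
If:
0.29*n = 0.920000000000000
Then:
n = 3.17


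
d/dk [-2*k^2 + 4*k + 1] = 4 - 4*k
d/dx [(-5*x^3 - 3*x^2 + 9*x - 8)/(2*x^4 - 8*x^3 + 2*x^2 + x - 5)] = (10*x^6 + 12*x^5 - 88*x^4 + 198*x^3 - 138*x^2 + 62*x - 37)/(4*x^8 - 32*x^7 + 72*x^6 - 28*x^5 - 32*x^4 + 84*x^3 - 19*x^2 - 10*x + 25)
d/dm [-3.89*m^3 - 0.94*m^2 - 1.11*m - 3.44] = -11.67*m^2 - 1.88*m - 1.11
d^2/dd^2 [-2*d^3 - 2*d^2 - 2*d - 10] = -12*d - 4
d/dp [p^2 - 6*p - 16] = 2*p - 6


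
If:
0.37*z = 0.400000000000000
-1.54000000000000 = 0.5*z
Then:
No Solution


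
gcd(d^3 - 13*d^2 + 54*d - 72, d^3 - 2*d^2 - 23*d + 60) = d^2 - 7*d + 12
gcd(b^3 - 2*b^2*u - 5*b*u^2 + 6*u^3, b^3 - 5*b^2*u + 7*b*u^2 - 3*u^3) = b^2 - 4*b*u + 3*u^2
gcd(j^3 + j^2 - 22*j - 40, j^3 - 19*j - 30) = j^2 - 3*j - 10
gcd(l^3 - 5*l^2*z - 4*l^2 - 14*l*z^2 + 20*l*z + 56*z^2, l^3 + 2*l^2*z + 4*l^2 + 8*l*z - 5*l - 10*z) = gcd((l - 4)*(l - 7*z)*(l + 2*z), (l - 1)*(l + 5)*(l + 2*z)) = l + 2*z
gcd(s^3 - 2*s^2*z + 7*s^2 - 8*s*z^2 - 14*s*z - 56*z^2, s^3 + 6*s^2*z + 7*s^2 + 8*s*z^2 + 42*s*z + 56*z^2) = s^2 + 2*s*z + 7*s + 14*z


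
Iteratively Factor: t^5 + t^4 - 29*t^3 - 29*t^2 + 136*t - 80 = (t + 4)*(t^4 - 3*t^3 - 17*t^2 + 39*t - 20) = (t - 1)*(t + 4)*(t^3 - 2*t^2 - 19*t + 20) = (t - 1)^2*(t + 4)*(t^2 - t - 20) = (t - 5)*(t - 1)^2*(t + 4)*(t + 4)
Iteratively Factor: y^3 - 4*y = (y + 2)*(y^2 - 2*y) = (y - 2)*(y + 2)*(y)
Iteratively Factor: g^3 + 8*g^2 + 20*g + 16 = (g + 2)*(g^2 + 6*g + 8) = (g + 2)^2*(g + 4)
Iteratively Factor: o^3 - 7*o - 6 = (o + 1)*(o^2 - o - 6) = (o + 1)*(o + 2)*(o - 3)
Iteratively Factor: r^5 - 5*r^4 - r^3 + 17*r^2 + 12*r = (r + 1)*(r^4 - 6*r^3 + 5*r^2 + 12*r) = r*(r + 1)*(r^3 - 6*r^2 + 5*r + 12) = r*(r + 1)^2*(r^2 - 7*r + 12) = r*(r - 3)*(r + 1)^2*(r - 4)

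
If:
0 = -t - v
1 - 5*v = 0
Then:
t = -1/5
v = 1/5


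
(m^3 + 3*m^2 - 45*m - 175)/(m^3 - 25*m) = (m^2 - 2*m - 35)/(m*(m - 5))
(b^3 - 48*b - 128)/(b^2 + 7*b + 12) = (b^2 - 4*b - 32)/(b + 3)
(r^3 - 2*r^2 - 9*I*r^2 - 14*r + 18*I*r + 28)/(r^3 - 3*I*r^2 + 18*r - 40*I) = (r^2 - r*(2 + 7*I) + 14*I)/(r^2 - I*r + 20)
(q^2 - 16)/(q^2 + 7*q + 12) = (q - 4)/(q + 3)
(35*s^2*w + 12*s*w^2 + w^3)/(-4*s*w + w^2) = (-35*s^2 - 12*s*w - w^2)/(4*s - w)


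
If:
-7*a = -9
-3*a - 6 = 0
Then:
No Solution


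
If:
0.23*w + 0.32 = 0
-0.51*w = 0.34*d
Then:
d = 2.09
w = -1.39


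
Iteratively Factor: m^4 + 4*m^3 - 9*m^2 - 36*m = (m + 4)*(m^3 - 9*m) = (m + 3)*(m + 4)*(m^2 - 3*m) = m*(m + 3)*(m + 4)*(m - 3)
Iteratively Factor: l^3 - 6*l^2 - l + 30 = (l + 2)*(l^2 - 8*l + 15) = (l - 5)*(l + 2)*(l - 3)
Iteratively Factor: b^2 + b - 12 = (b - 3)*(b + 4)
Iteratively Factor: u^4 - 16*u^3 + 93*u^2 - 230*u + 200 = (u - 5)*(u^3 - 11*u^2 + 38*u - 40) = (u - 5)^2*(u^2 - 6*u + 8) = (u - 5)^2*(u - 4)*(u - 2)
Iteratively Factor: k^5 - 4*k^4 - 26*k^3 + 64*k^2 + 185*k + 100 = (k + 1)*(k^4 - 5*k^3 - 21*k^2 + 85*k + 100) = (k + 1)^2*(k^3 - 6*k^2 - 15*k + 100) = (k + 1)^2*(k + 4)*(k^2 - 10*k + 25) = (k - 5)*(k + 1)^2*(k + 4)*(k - 5)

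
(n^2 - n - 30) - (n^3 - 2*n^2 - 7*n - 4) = -n^3 + 3*n^2 + 6*n - 26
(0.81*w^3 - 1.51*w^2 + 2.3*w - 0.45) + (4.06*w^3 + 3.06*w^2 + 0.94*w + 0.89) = 4.87*w^3 + 1.55*w^2 + 3.24*w + 0.44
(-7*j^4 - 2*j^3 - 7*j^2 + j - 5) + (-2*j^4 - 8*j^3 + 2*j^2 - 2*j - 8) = -9*j^4 - 10*j^3 - 5*j^2 - j - 13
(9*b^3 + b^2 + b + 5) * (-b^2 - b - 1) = -9*b^5 - 10*b^4 - 11*b^3 - 7*b^2 - 6*b - 5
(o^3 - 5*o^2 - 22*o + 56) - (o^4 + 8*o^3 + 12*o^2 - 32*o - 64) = -o^4 - 7*o^3 - 17*o^2 + 10*o + 120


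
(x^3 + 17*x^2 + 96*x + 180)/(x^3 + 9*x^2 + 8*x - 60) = (x + 6)/(x - 2)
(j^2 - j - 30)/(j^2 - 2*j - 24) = (j + 5)/(j + 4)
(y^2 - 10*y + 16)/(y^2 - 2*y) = (y - 8)/y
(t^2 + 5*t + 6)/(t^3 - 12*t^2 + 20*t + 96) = (t + 3)/(t^2 - 14*t + 48)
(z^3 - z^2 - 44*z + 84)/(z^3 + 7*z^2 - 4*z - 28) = (z - 6)/(z + 2)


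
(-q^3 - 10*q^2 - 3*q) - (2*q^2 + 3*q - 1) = -q^3 - 12*q^2 - 6*q + 1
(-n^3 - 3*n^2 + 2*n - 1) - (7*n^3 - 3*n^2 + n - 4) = -8*n^3 + n + 3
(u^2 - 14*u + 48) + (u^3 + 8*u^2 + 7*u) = u^3 + 9*u^2 - 7*u + 48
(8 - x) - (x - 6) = 14 - 2*x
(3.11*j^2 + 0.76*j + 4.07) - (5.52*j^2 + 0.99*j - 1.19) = -2.41*j^2 - 0.23*j + 5.26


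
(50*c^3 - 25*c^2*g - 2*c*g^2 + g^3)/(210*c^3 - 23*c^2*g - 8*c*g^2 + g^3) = (10*c^2 - 7*c*g + g^2)/(42*c^2 - 13*c*g + g^2)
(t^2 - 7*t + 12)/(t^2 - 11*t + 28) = (t - 3)/(t - 7)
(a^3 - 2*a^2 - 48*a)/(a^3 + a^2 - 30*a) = (a - 8)/(a - 5)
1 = 1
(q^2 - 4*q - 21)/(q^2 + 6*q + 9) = (q - 7)/(q + 3)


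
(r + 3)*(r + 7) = r^2 + 10*r + 21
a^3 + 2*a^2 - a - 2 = (a - 1)*(a + 1)*(a + 2)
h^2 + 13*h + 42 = (h + 6)*(h + 7)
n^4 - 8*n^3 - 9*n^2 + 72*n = n*(n - 8)*(n - 3)*(n + 3)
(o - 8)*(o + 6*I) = o^2 - 8*o + 6*I*o - 48*I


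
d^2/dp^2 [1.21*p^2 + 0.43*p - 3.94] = 2.42000000000000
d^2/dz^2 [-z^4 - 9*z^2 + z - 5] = -12*z^2 - 18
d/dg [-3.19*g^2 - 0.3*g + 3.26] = -6.38*g - 0.3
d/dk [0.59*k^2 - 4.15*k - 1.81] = 1.18*k - 4.15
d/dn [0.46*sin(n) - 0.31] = 0.46*cos(n)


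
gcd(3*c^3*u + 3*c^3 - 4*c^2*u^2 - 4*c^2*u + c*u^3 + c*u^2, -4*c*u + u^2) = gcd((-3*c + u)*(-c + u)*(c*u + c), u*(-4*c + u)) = 1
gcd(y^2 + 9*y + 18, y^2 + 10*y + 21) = y + 3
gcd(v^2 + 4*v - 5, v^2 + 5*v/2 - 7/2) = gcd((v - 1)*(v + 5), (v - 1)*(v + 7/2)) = v - 1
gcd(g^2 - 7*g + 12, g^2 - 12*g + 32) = g - 4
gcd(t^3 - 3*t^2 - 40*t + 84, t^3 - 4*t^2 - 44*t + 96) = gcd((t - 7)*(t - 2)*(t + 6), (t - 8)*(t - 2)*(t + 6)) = t^2 + 4*t - 12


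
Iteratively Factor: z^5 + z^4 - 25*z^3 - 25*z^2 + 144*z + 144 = (z - 4)*(z^4 + 5*z^3 - 5*z^2 - 45*z - 36) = (z - 4)*(z + 1)*(z^3 + 4*z^2 - 9*z - 36) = (z - 4)*(z + 1)*(z + 4)*(z^2 - 9) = (z - 4)*(z + 1)*(z + 3)*(z + 4)*(z - 3)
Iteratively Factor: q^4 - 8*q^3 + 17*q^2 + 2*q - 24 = (q - 3)*(q^3 - 5*q^2 + 2*q + 8) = (q - 3)*(q - 2)*(q^2 - 3*q - 4) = (q - 3)*(q - 2)*(q + 1)*(q - 4)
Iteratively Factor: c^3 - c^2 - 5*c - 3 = (c - 3)*(c^2 + 2*c + 1) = (c - 3)*(c + 1)*(c + 1)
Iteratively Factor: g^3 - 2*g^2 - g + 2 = (g - 2)*(g^2 - 1) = (g - 2)*(g + 1)*(g - 1)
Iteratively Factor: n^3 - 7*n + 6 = (n - 1)*(n^2 + n - 6) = (n - 2)*(n - 1)*(n + 3)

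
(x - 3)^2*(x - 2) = x^3 - 8*x^2 + 21*x - 18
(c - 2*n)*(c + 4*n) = c^2 + 2*c*n - 8*n^2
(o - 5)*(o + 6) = o^2 + o - 30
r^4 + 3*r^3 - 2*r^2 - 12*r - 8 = (r - 2)*(r + 1)*(r + 2)^2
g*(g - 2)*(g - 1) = g^3 - 3*g^2 + 2*g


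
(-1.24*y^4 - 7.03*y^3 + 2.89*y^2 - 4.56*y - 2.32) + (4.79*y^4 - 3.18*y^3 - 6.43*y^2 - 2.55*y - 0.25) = 3.55*y^4 - 10.21*y^3 - 3.54*y^2 - 7.11*y - 2.57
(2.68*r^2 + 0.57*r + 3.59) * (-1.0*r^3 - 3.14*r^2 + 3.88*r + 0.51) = -2.68*r^5 - 8.9852*r^4 + 5.0186*r^3 - 7.6942*r^2 + 14.2199*r + 1.8309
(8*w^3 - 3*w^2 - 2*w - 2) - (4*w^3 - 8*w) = 4*w^3 - 3*w^2 + 6*w - 2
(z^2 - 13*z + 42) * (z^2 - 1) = z^4 - 13*z^3 + 41*z^2 + 13*z - 42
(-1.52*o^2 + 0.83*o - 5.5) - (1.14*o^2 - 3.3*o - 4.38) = -2.66*o^2 + 4.13*o - 1.12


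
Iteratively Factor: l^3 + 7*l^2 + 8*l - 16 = (l + 4)*(l^2 + 3*l - 4) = (l - 1)*(l + 4)*(l + 4)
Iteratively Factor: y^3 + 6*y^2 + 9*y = (y + 3)*(y^2 + 3*y) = (y + 3)^2*(y)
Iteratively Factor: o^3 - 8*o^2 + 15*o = (o)*(o^2 - 8*o + 15) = o*(o - 3)*(o - 5)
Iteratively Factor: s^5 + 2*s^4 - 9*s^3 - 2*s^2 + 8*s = (s + 4)*(s^4 - 2*s^3 - s^2 + 2*s) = (s + 1)*(s + 4)*(s^3 - 3*s^2 + 2*s) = (s - 1)*(s + 1)*(s + 4)*(s^2 - 2*s) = (s - 2)*(s - 1)*(s + 1)*(s + 4)*(s)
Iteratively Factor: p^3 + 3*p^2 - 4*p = (p)*(p^2 + 3*p - 4) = p*(p + 4)*(p - 1)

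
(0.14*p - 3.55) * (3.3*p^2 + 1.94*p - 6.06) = 0.462*p^3 - 11.4434*p^2 - 7.7354*p + 21.513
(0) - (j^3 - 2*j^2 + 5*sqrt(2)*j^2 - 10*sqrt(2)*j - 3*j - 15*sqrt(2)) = -j^3 - 5*sqrt(2)*j^2 + 2*j^2 + 3*j + 10*sqrt(2)*j + 15*sqrt(2)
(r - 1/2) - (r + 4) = -9/2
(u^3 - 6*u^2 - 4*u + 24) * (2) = 2*u^3 - 12*u^2 - 8*u + 48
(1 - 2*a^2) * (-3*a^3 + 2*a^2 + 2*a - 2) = 6*a^5 - 4*a^4 - 7*a^3 + 6*a^2 + 2*a - 2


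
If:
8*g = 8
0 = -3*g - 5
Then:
No Solution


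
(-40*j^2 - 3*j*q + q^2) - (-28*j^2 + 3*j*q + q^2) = -12*j^2 - 6*j*q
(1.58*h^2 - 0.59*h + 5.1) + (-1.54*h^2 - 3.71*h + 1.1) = 0.04*h^2 - 4.3*h + 6.2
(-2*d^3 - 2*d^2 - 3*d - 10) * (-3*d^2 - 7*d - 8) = 6*d^5 + 20*d^4 + 39*d^3 + 67*d^2 + 94*d + 80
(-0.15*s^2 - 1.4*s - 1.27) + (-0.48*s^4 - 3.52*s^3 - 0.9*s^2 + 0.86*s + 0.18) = -0.48*s^4 - 3.52*s^3 - 1.05*s^2 - 0.54*s - 1.09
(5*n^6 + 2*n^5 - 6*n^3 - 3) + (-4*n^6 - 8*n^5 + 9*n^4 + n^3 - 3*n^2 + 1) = n^6 - 6*n^5 + 9*n^4 - 5*n^3 - 3*n^2 - 2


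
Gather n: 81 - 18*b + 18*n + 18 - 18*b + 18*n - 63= -36*b + 36*n + 36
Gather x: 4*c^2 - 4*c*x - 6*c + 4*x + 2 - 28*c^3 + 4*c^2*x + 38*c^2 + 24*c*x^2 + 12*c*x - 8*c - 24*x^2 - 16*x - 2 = -28*c^3 + 42*c^2 - 14*c + x^2*(24*c - 24) + x*(4*c^2 + 8*c - 12)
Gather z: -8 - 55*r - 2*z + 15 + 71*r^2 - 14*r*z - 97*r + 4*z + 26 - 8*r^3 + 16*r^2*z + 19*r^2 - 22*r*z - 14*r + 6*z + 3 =-8*r^3 + 90*r^2 - 166*r + z*(16*r^2 - 36*r + 8) + 36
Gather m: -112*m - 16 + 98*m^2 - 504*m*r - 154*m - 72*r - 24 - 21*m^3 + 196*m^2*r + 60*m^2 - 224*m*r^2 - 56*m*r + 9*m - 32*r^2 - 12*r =-21*m^3 + m^2*(196*r + 158) + m*(-224*r^2 - 560*r - 257) - 32*r^2 - 84*r - 40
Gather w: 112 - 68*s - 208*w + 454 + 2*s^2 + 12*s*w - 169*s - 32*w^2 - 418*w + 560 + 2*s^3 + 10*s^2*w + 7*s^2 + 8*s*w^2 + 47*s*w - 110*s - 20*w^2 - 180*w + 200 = 2*s^3 + 9*s^2 - 347*s + w^2*(8*s - 52) + w*(10*s^2 + 59*s - 806) + 1326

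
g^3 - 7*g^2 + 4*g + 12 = (g - 6)*(g - 2)*(g + 1)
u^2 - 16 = (u - 4)*(u + 4)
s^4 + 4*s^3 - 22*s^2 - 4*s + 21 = (s - 3)*(s - 1)*(s + 1)*(s + 7)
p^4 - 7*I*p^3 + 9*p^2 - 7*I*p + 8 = (p - 8*I)*(p - I)*(p + I)^2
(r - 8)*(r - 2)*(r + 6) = r^3 - 4*r^2 - 44*r + 96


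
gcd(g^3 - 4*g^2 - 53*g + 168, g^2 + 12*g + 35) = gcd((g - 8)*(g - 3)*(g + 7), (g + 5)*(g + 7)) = g + 7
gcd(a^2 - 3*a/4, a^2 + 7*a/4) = a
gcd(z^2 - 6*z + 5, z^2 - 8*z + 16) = 1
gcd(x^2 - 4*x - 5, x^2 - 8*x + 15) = x - 5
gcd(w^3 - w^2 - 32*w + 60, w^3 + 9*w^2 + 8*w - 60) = w^2 + 4*w - 12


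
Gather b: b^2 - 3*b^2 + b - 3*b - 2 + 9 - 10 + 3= -2*b^2 - 2*b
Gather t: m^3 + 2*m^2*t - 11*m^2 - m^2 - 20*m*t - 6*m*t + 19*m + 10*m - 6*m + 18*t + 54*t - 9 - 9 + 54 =m^3 - 12*m^2 + 23*m + t*(2*m^2 - 26*m + 72) + 36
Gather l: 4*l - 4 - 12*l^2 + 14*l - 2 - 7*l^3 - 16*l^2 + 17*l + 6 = -7*l^3 - 28*l^2 + 35*l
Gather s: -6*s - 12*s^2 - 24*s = -12*s^2 - 30*s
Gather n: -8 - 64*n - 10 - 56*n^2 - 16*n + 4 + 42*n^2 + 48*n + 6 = -14*n^2 - 32*n - 8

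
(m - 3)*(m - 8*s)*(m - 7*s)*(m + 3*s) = m^4 - 12*m^3*s - 3*m^3 + 11*m^2*s^2 + 36*m^2*s + 168*m*s^3 - 33*m*s^2 - 504*s^3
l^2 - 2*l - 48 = (l - 8)*(l + 6)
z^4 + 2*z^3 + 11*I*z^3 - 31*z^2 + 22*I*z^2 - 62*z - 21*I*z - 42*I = (z + 2)*(z + I)*(z + 3*I)*(z + 7*I)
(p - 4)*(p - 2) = p^2 - 6*p + 8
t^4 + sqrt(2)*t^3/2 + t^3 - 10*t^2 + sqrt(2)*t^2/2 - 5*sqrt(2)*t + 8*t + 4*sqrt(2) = (t - 2)*(t - 1)*(t + 4)*(t + sqrt(2)/2)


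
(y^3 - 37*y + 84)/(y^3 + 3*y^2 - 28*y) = (y - 3)/y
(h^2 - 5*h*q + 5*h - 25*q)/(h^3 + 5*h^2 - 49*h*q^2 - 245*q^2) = (-h + 5*q)/(-h^2 + 49*q^2)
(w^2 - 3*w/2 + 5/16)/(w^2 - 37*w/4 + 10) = (w - 1/4)/(w - 8)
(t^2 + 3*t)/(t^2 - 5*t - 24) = t/(t - 8)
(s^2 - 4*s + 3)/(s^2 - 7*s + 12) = (s - 1)/(s - 4)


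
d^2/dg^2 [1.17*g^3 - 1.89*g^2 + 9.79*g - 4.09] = 7.02*g - 3.78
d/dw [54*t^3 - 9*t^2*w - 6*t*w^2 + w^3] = -9*t^2 - 12*t*w + 3*w^2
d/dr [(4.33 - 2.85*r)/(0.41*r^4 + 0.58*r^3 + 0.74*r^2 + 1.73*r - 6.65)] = (3.5055*r^4 - 3.7952*r^3 - 5.4252*r^2 - 6.4084*r + 11.4616)/(0.1681*r^8 + 0.4756*r^7 + 0.9432*r^6 + 2.277*r^5 - 2.8986*r^4 - 5.1536*r^3 - 6.8491*r^2 - 23.009*r + 44.2225)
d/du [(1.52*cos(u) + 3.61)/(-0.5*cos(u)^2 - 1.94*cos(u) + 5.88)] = (0.76*sin(u)^2 - 3.61*cos(u) - 16.701)*sin(u)/(0.5*cos(u)^2 + 1.94*cos(u) - 5.88)^2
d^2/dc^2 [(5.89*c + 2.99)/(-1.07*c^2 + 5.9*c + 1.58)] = ((2.14*c - 5.9)*(4.28*c - 11.8)*(5.89*c + 2.99) + (37.8138*c - 63.1034)*(-1.07*c^2 + 5.9*c + 1.58))/(-1.07*c^2 + 5.9*c + 1.58)^3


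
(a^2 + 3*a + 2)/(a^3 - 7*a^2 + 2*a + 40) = (a + 1)/(a^2 - 9*a + 20)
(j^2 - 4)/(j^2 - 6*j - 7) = (4 - j^2)/(-j^2 + 6*j + 7)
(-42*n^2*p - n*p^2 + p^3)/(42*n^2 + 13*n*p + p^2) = p*(-7*n + p)/(7*n + p)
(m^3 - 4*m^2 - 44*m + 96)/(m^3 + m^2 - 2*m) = (m^3 - 4*m^2 - 44*m + 96)/(m*(m^2 + m - 2))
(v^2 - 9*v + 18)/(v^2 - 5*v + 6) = (v - 6)/(v - 2)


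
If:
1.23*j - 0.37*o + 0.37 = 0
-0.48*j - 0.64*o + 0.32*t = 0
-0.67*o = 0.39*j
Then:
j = -0.26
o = 0.15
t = -0.09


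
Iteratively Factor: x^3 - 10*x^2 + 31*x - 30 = (x - 5)*(x^2 - 5*x + 6) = (x - 5)*(x - 2)*(x - 3)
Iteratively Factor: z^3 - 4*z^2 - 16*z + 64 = (z + 4)*(z^2 - 8*z + 16) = (z - 4)*(z + 4)*(z - 4)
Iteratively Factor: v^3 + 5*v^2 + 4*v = (v + 1)*(v^2 + 4*v) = (v + 1)*(v + 4)*(v)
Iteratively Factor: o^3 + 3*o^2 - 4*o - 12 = (o + 3)*(o^2 - 4) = (o - 2)*(o + 3)*(o + 2)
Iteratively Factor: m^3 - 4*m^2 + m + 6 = (m - 2)*(m^2 - 2*m - 3) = (m - 3)*(m - 2)*(m + 1)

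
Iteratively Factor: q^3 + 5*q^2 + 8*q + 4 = (q + 2)*(q^2 + 3*q + 2) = (q + 1)*(q + 2)*(q + 2)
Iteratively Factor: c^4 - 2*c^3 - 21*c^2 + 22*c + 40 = (c + 4)*(c^3 - 6*c^2 + 3*c + 10) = (c - 2)*(c + 4)*(c^2 - 4*c - 5) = (c - 5)*(c - 2)*(c + 4)*(c + 1)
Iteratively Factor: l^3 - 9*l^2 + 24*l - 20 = (l - 2)*(l^2 - 7*l + 10) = (l - 5)*(l - 2)*(l - 2)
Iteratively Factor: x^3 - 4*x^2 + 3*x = (x - 3)*(x^2 - x) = x*(x - 3)*(x - 1)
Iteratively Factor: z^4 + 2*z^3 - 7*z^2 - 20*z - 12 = (z + 2)*(z^3 - 7*z - 6) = (z + 2)^2*(z^2 - 2*z - 3) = (z - 3)*(z + 2)^2*(z + 1)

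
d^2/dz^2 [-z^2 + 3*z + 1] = -2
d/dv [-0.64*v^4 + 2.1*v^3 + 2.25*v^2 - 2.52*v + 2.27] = -2.56*v^3 + 6.3*v^2 + 4.5*v - 2.52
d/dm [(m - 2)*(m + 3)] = 2*m + 1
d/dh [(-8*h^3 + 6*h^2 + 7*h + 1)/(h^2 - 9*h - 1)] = (-8*h^4 + 144*h^3 - 37*h^2 - 14*h + 2)/(h^4 - 18*h^3 + 79*h^2 + 18*h + 1)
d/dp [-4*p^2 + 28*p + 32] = 28 - 8*p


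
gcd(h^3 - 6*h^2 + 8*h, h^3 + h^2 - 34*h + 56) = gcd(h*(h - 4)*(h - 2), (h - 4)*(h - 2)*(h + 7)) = h^2 - 6*h + 8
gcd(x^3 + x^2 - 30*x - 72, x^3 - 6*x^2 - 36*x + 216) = x - 6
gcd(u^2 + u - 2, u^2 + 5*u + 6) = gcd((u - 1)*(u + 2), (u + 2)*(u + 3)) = u + 2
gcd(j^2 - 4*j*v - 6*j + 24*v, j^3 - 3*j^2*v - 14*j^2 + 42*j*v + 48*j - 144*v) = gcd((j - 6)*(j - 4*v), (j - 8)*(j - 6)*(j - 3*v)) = j - 6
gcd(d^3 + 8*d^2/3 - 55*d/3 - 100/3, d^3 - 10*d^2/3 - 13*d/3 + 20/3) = d^2 - 7*d/3 - 20/3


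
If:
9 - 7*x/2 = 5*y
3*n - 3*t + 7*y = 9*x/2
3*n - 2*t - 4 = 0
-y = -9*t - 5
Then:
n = 2522/2517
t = -417/839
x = 1526/839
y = 442/839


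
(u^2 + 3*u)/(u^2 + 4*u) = (u + 3)/(u + 4)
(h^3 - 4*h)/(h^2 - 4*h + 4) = h*(h + 2)/(h - 2)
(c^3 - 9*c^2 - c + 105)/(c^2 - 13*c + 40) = (c^2 - 4*c - 21)/(c - 8)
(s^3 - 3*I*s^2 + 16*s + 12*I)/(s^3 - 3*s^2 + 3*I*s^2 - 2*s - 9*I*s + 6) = (s - 6*I)/(s - 3)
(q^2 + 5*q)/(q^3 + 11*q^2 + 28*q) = (q + 5)/(q^2 + 11*q + 28)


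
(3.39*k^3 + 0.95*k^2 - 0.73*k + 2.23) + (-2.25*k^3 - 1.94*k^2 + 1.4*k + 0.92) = 1.14*k^3 - 0.99*k^2 + 0.67*k + 3.15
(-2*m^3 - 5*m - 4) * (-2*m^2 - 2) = 4*m^5 + 14*m^3 + 8*m^2 + 10*m + 8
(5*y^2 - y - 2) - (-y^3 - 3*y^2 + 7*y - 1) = y^3 + 8*y^2 - 8*y - 1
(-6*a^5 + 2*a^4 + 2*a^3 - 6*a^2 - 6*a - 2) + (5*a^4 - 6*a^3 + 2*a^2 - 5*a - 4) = -6*a^5 + 7*a^4 - 4*a^3 - 4*a^2 - 11*a - 6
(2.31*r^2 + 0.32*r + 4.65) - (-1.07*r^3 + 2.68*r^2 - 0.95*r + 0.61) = 1.07*r^3 - 0.37*r^2 + 1.27*r + 4.04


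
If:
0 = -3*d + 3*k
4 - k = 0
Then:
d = 4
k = 4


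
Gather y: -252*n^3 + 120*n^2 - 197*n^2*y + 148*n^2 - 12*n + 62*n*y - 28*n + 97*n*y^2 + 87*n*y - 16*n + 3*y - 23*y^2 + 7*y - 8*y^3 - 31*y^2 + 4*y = -252*n^3 + 268*n^2 - 56*n - 8*y^3 + y^2*(97*n - 54) + y*(-197*n^2 + 149*n + 14)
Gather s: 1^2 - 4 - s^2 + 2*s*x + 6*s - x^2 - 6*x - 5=-s^2 + s*(2*x + 6) - x^2 - 6*x - 8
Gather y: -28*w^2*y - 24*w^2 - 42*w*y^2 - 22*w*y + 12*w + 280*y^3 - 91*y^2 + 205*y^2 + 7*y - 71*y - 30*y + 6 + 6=-24*w^2 + 12*w + 280*y^3 + y^2*(114 - 42*w) + y*(-28*w^2 - 22*w - 94) + 12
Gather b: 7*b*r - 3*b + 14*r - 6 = b*(7*r - 3) + 14*r - 6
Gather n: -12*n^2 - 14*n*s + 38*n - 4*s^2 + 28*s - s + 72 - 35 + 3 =-12*n^2 + n*(38 - 14*s) - 4*s^2 + 27*s + 40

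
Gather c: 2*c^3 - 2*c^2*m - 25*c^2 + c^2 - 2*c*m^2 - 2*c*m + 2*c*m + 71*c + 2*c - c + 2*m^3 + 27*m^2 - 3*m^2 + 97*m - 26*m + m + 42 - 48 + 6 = 2*c^3 + c^2*(-2*m - 24) + c*(72 - 2*m^2) + 2*m^3 + 24*m^2 + 72*m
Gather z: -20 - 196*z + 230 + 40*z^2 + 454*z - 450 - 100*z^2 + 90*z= -60*z^2 + 348*z - 240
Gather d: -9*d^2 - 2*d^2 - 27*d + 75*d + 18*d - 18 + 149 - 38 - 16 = -11*d^2 + 66*d + 77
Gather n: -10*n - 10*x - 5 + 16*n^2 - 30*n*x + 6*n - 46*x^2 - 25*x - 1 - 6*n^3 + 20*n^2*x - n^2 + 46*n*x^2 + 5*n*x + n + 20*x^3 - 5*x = -6*n^3 + n^2*(20*x + 15) + n*(46*x^2 - 25*x - 3) + 20*x^3 - 46*x^2 - 40*x - 6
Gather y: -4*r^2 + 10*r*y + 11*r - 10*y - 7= -4*r^2 + 11*r + y*(10*r - 10) - 7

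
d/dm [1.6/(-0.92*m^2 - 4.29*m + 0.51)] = (2.944*m + 6.864)/(0.92*m^2 + 4.29*m - 0.51)^2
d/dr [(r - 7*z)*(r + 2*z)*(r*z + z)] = z*(3*r^2 - 10*r*z + 2*r - 14*z^2 - 5*z)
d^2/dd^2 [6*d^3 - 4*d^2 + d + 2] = 36*d - 8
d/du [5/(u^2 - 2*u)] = 10*(1 - u)/(u^2*(u - 2)^2)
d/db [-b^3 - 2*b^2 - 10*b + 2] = -3*b^2 - 4*b - 10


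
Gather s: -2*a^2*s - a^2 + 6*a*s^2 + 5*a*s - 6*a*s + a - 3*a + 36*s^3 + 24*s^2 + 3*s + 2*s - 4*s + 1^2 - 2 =-a^2 - 2*a + 36*s^3 + s^2*(6*a + 24) + s*(-2*a^2 - a + 1) - 1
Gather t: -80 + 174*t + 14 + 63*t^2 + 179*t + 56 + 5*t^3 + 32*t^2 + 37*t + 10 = 5*t^3 + 95*t^2 + 390*t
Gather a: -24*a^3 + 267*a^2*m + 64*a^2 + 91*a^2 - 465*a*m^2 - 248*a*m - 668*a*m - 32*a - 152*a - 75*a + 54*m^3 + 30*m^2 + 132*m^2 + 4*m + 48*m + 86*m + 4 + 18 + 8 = -24*a^3 + a^2*(267*m + 155) + a*(-465*m^2 - 916*m - 259) + 54*m^3 + 162*m^2 + 138*m + 30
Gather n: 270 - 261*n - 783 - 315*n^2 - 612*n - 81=-315*n^2 - 873*n - 594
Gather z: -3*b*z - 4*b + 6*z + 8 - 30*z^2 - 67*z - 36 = -4*b - 30*z^2 + z*(-3*b - 61) - 28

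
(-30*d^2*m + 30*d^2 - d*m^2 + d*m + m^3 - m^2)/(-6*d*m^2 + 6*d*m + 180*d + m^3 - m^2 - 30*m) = (5*d*m - 5*d + m^2 - m)/(m^2 - m - 30)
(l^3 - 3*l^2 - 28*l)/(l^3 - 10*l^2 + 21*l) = (l + 4)/(l - 3)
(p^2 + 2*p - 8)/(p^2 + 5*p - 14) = (p + 4)/(p + 7)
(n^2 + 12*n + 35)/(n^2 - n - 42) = (n^2 + 12*n + 35)/(n^2 - n - 42)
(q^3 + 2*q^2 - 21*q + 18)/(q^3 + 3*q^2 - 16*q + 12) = (q - 3)/(q - 2)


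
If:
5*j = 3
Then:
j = 3/5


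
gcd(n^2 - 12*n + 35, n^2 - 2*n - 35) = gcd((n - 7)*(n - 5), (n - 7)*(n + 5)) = n - 7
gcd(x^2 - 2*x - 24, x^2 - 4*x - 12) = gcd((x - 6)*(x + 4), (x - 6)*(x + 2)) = x - 6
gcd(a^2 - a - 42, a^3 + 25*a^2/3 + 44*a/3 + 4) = a + 6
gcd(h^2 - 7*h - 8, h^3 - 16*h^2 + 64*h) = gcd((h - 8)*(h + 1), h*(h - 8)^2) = h - 8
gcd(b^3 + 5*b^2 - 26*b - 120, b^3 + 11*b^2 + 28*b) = b + 4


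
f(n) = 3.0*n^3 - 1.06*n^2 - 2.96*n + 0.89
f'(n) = 9.0*n^2 - 2.12*n - 2.96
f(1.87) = 11.27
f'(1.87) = 24.55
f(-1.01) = -0.29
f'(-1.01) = 8.36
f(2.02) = 15.31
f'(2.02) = 29.48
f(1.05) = 0.09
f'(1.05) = 4.74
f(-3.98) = -193.25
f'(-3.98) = 148.04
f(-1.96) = -19.97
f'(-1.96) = 35.77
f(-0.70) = 1.41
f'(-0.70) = 2.93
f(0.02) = 0.83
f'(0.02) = -3.00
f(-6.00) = -667.51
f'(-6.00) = 333.76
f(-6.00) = -667.51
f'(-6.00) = 333.76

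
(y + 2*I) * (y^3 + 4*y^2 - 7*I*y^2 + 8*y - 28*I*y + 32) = y^4 + 4*y^3 - 5*I*y^3 + 22*y^2 - 20*I*y^2 + 88*y + 16*I*y + 64*I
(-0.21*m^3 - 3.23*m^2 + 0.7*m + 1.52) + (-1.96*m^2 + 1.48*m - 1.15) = -0.21*m^3 - 5.19*m^2 + 2.18*m + 0.37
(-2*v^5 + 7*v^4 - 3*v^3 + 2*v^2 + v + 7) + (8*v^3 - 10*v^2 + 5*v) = -2*v^5 + 7*v^4 + 5*v^3 - 8*v^2 + 6*v + 7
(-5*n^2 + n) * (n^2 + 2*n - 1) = -5*n^4 - 9*n^3 + 7*n^2 - n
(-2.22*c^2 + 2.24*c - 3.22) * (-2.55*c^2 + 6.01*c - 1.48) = 5.661*c^4 - 19.0542*c^3 + 24.959*c^2 - 22.6674*c + 4.7656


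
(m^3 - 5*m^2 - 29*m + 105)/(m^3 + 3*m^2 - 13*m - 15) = (m - 7)/(m + 1)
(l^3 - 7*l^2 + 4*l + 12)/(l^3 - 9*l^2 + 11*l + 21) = (l^2 - 8*l + 12)/(l^2 - 10*l + 21)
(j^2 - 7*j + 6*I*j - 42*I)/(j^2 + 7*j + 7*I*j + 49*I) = (j^2 + j*(-7 + 6*I) - 42*I)/(j^2 + 7*j*(1 + I) + 49*I)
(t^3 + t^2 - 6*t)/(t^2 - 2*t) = t + 3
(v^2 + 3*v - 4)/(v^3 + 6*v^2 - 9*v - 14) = (v^2 + 3*v - 4)/(v^3 + 6*v^2 - 9*v - 14)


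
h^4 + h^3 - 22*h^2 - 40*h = h*(h - 5)*(h + 2)*(h + 4)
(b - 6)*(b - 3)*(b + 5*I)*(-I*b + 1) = -I*b^4 + 6*b^3 + 9*I*b^3 - 54*b^2 - 13*I*b^2 + 108*b - 45*I*b + 90*I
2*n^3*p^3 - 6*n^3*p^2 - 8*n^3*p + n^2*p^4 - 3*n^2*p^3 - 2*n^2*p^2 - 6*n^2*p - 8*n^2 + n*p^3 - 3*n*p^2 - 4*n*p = (2*n + p)*(p - 4)*(n*p + 1)*(n*p + n)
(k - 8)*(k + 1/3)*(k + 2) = k^3 - 17*k^2/3 - 18*k - 16/3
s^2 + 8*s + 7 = (s + 1)*(s + 7)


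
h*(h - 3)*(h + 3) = h^3 - 9*h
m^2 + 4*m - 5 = (m - 1)*(m + 5)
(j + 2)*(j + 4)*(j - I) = j^3 + 6*j^2 - I*j^2 + 8*j - 6*I*j - 8*I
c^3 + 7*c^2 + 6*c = c*(c + 1)*(c + 6)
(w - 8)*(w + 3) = w^2 - 5*w - 24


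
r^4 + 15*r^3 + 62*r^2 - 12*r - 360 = (r - 2)*(r + 5)*(r + 6)^2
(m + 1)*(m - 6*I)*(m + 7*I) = m^3 + m^2 + I*m^2 + 42*m + I*m + 42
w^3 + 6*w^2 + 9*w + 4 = (w + 1)^2*(w + 4)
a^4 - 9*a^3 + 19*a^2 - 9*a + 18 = (a - 6)*(a - 3)*(a - I)*(a + I)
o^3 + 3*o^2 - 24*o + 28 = (o - 2)^2*(o + 7)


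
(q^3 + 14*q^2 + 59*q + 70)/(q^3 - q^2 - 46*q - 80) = (q + 7)/(q - 8)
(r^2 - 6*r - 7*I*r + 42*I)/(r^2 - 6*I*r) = (r^2 - 6*r - 7*I*r + 42*I)/(r*(r - 6*I))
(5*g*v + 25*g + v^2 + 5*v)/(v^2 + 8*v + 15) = (5*g + v)/(v + 3)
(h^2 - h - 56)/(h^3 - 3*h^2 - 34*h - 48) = (h + 7)/(h^2 + 5*h + 6)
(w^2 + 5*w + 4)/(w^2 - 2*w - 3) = (w + 4)/(w - 3)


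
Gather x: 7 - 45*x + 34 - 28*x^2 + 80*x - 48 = -28*x^2 + 35*x - 7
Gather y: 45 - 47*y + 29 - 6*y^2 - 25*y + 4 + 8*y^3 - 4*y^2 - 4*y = 8*y^3 - 10*y^2 - 76*y + 78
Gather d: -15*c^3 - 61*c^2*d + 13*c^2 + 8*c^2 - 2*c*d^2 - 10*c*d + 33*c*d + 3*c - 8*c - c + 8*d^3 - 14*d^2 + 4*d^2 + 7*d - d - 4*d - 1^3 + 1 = -15*c^3 + 21*c^2 - 6*c + 8*d^3 + d^2*(-2*c - 10) + d*(-61*c^2 + 23*c + 2)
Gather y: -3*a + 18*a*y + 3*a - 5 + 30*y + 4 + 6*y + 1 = y*(18*a + 36)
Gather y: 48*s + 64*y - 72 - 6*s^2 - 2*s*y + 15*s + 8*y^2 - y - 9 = -6*s^2 + 63*s + 8*y^2 + y*(63 - 2*s) - 81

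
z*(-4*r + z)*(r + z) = -4*r^2*z - 3*r*z^2 + z^3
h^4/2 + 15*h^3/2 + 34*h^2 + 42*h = h*(h/2 + 1)*(h + 6)*(h + 7)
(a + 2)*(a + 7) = a^2 + 9*a + 14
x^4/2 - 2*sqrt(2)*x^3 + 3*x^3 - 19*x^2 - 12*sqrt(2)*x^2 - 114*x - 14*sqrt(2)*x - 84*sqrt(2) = (x/2 + sqrt(2)/2)*(x + 6)*(x - 7*sqrt(2))*(x + 2*sqrt(2))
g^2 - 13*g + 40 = (g - 8)*(g - 5)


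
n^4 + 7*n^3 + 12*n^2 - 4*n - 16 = (n - 1)*(n + 2)^2*(n + 4)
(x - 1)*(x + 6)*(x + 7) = x^3 + 12*x^2 + 29*x - 42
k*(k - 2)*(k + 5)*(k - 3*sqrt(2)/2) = k^4 - 3*sqrt(2)*k^3/2 + 3*k^3 - 10*k^2 - 9*sqrt(2)*k^2/2 + 15*sqrt(2)*k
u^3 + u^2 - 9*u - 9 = (u - 3)*(u + 1)*(u + 3)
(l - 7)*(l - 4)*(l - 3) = l^3 - 14*l^2 + 61*l - 84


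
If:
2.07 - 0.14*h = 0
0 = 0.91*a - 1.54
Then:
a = 1.69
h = 14.79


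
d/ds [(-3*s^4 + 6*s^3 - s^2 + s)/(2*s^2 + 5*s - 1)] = (-12*s^5 - 33*s^4 + 72*s^3 - 25*s^2 + 2*s - 1)/(4*s^4 + 20*s^3 + 21*s^2 - 10*s + 1)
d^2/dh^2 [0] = 0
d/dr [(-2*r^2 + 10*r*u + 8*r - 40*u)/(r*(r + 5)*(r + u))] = 2*(r*(r + 5)*(r + u)*(-2*r + 5*u + 4) + r*(r + 5)*(r^2 - 5*r*u - 4*r + 20*u) + r*(r + u)*(r^2 - 5*r*u - 4*r + 20*u) + (r + 5)*(r + u)*(r^2 - 5*r*u - 4*r + 20*u))/(r^2*(r + 5)^2*(r + u)^2)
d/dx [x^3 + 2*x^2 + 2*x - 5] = 3*x^2 + 4*x + 2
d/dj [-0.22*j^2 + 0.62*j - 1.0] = 0.62 - 0.44*j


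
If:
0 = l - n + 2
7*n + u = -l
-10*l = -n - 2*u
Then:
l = -26/25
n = 24/25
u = -142/25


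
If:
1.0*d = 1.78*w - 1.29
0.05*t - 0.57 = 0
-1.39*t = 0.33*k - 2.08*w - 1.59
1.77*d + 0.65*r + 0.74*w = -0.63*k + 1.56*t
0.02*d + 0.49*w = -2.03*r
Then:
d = 9.65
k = -4.47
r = -1.58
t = 11.40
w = 6.15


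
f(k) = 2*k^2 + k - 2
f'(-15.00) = -59.00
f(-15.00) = 433.00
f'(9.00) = 37.00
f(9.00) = 169.00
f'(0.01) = 1.04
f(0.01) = -1.99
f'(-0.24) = 0.04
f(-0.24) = -2.12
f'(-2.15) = -7.60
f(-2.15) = 5.10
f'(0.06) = 1.24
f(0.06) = -1.93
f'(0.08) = 1.32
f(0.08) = -1.91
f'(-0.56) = -1.24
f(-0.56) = -1.93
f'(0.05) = 1.20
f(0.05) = -1.94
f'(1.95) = 8.80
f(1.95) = 7.56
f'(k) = 4*k + 1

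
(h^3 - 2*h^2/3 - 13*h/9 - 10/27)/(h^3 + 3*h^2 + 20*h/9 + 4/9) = (h - 5/3)/(h + 2)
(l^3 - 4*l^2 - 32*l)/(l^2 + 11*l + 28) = l*(l - 8)/(l + 7)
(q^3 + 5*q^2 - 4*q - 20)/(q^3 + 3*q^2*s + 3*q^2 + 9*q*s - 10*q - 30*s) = (q + 2)/(q + 3*s)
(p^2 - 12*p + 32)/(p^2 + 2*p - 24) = (p - 8)/(p + 6)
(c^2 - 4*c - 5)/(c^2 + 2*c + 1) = (c - 5)/(c + 1)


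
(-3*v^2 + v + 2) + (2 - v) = 4 - 3*v^2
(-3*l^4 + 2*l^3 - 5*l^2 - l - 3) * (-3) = 9*l^4 - 6*l^3 + 15*l^2 + 3*l + 9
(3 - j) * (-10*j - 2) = 10*j^2 - 28*j - 6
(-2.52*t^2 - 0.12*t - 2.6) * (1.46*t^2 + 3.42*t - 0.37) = -3.6792*t^4 - 8.7936*t^3 - 3.274*t^2 - 8.8476*t + 0.962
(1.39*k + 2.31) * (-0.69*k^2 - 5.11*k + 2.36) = -0.9591*k^3 - 8.6968*k^2 - 8.5237*k + 5.4516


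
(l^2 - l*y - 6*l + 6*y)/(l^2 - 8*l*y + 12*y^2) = (l^2 - l*y - 6*l + 6*y)/(l^2 - 8*l*y + 12*y^2)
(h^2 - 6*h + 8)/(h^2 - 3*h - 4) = (h - 2)/(h + 1)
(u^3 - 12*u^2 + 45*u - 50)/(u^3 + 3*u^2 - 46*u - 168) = (u^3 - 12*u^2 + 45*u - 50)/(u^3 + 3*u^2 - 46*u - 168)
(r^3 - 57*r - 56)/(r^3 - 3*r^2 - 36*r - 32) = (r + 7)/(r + 4)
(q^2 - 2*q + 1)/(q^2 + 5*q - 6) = (q - 1)/(q + 6)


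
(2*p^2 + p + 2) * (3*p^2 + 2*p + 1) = 6*p^4 + 7*p^3 + 10*p^2 + 5*p + 2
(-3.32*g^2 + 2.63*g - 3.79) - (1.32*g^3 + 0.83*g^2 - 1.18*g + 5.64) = -1.32*g^3 - 4.15*g^2 + 3.81*g - 9.43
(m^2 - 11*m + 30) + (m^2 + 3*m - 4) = 2*m^2 - 8*m + 26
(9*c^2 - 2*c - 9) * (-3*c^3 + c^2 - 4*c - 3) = -27*c^5 + 15*c^4 - 11*c^3 - 28*c^2 + 42*c + 27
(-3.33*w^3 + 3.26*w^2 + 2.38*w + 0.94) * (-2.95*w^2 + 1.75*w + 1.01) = 9.8235*w^5 - 15.4445*w^4 - 4.6793*w^3 + 4.6846*w^2 + 4.0488*w + 0.9494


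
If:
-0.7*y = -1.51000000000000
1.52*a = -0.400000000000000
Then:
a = -0.26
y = 2.16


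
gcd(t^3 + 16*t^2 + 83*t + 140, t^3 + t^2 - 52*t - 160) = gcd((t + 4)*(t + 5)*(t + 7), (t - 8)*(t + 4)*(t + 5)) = t^2 + 9*t + 20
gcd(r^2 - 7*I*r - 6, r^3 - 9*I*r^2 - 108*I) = r - 6*I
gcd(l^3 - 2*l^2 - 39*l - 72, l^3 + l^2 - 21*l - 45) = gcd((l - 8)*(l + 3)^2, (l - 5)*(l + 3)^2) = l^2 + 6*l + 9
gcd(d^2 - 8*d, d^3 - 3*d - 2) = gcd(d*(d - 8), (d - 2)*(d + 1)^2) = 1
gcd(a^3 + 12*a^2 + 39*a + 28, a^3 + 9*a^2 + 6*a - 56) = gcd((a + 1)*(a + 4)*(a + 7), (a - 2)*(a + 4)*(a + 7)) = a^2 + 11*a + 28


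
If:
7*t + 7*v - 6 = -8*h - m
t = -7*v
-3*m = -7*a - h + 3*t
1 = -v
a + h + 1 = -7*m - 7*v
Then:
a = 333/82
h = -1893/410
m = 192/205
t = 7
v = -1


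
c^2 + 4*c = c*(c + 4)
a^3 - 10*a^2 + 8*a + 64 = (a - 8)*(a - 4)*(a + 2)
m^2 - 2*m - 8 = (m - 4)*(m + 2)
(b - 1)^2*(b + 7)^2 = b^4 + 12*b^3 + 22*b^2 - 84*b + 49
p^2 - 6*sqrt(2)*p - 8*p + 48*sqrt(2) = (p - 8)*(p - 6*sqrt(2))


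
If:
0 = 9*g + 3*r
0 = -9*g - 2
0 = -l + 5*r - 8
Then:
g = -2/9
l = -14/3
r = 2/3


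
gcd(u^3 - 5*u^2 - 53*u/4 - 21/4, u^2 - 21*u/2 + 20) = 1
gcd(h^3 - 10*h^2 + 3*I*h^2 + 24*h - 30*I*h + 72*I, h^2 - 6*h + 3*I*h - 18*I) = h^2 + h*(-6 + 3*I) - 18*I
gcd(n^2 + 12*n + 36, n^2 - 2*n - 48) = n + 6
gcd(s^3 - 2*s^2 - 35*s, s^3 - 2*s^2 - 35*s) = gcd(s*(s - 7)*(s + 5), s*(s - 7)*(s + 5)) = s^3 - 2*s^2 - 35*s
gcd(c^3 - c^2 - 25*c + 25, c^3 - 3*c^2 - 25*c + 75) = c^2 - 25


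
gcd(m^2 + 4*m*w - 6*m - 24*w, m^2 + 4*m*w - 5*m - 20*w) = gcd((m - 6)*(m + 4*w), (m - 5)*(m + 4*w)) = m + 4*w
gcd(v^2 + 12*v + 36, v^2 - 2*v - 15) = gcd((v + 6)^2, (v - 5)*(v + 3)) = 1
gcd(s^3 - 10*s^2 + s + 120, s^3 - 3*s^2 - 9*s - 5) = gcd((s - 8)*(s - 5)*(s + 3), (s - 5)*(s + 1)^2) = s - 5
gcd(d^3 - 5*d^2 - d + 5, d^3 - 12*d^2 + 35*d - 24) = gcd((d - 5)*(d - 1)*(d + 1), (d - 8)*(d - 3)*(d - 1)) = d - 1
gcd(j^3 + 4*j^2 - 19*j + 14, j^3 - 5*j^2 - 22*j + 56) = j - 2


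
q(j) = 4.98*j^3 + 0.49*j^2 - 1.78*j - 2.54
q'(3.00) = 135.62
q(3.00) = 130.99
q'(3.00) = 135.62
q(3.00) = 130.99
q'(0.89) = 10.93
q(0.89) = -0.23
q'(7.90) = 938.37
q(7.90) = 2469.31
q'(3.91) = 230.46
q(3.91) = 295.68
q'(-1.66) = 37.76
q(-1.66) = -21.01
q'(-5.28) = 409.55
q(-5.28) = -712.53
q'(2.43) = 88.82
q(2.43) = 67.49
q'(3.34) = 168.16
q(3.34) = 182.53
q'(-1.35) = 24.13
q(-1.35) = -11.50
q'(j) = 14.94*j^2 + 0.98*j - 1.78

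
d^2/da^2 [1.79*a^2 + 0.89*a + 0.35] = 3.58000000000000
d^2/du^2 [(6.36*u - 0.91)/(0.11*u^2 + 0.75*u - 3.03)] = ((0.22*u + 0.75)*(0.44*u + 1.5)*(6.36*u - 0.91) - (4.1976*u + 9.3398)*(0.11*u^2 + 0.75*u - 3.03))/(0.11*u^2 + 0.75*u - 3.03)^3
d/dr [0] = 0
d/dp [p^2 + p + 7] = 2*p + 1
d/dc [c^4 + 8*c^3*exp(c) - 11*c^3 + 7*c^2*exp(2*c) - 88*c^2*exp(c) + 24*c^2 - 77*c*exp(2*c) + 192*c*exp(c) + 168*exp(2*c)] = 8*c^3*exp(c) + 4*c^3 + 14*c^2*exp(2*c) - 64*c^2*exp(c) - 33*c^2 - 140*c*exp(2*c) + 16*c*exp(c) + 48*c + 259*exp(2*c) + 192*exp(c)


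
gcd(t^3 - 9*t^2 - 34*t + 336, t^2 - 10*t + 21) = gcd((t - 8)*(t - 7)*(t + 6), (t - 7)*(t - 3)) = t - 7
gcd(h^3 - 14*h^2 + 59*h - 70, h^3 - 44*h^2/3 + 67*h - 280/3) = h^2 - 12*h + 35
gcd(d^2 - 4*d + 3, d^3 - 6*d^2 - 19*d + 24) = d - 1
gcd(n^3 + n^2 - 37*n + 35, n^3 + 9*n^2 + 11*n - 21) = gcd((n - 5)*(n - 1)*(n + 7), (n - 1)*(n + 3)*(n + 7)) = n^2 + 6*n - 7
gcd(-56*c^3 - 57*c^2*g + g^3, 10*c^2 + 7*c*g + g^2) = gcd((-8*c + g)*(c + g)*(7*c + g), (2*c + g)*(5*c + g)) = 1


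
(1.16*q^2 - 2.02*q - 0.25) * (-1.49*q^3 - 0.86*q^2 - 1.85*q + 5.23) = -1.7284*q^5 + 2.0122*q^4 - 0.0362999999999998*q^3 + 10.0188*q^2 - 10.1021*q - 1.3075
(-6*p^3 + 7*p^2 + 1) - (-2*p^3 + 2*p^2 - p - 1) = -4*p^3 + 5*p^2 + p + 2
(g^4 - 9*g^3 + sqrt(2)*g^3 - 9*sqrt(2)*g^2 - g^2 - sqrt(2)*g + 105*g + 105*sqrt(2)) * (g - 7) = g^5 - 16*g^4 + sqrt(2)*g^4 - 16*sqrt(2)*g^3 + 62*g^3 + 62*sqrt(2)*g^2 + 112*g^2 - 735*g + 112*sqrt(2)*g - 735*sqrt(2)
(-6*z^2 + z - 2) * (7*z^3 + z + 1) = -42*z^5 + 7*z^4 - 20*z^3 - 5*z^2 - z - 2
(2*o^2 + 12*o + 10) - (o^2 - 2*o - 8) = o^2 + 14*o + 18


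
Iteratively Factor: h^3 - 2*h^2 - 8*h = (h + 2)*(h^2 - 4*h) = (h - 4)*(h + 2)*(h)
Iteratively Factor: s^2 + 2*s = (s + 2)*(s)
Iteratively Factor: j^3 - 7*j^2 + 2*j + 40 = (j + 2)*(j^2 - 9*j + 20) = (j - 5)*(j + 2)*(j - 4)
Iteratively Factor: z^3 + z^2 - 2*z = (z)*(z^2 + z - 2) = z*(z - 1)*(z + 2)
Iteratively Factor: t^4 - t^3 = (t)*(t^3 - t^2) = t^2*(t^2 - t) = t^3*(t - 1)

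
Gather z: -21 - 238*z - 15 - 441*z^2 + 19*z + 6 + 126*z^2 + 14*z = -315*z^2 - 205*z - 30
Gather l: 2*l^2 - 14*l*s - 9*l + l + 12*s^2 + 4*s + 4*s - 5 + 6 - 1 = 2*l^2 + l*(-14*s - 8) + 12*s^2 + 8*s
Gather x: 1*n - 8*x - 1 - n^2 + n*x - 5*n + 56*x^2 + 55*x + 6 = -n^2 - 4*n + 56*x^2 + x*(n + 47) + 5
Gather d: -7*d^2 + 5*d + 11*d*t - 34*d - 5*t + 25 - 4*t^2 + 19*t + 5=-7*d^2 + d*(11*t - 29) - 4*t^2 + 14*t + 30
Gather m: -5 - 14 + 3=-16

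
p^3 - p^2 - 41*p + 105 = (p - 5)*(p - 3)*(p + 7)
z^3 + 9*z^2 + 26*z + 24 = (z + 2)*(z + 3)*(z + 4)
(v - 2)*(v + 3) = v^2 + v - 6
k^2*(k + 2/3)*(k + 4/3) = k^4 + 2*k^3 + 8*k^2/9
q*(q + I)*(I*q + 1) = I*q^3 + I*q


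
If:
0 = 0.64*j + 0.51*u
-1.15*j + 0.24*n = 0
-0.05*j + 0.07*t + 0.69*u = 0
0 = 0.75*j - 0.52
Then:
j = 0.69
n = 3.32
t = 9.07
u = -0.87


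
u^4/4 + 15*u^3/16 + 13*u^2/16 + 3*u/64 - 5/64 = (u/4 + 1/4)*(u - 1/4)*(u + 1/2)*(u + 5/2)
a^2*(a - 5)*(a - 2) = a^4 - 7*a^3 + 10*a^2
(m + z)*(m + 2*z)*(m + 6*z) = m^3 + 9*m^2*z + 20*m*z^2 + 12*z^3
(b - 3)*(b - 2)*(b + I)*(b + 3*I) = b^4 - 5*b^3 + 4*I*b^3 + 3*b^2 - 20*I*b^2 + 15*b + 24*I*b - 18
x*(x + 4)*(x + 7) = x^3 + 11*x^2 + 28*x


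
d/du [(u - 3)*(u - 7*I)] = 2*u - 3 - 7*I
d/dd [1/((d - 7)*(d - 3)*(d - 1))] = (-(d - 7)*(d - 3) - (d - 7)*(d - 1) - (d - 3)*(d - 1))/((d - 7)^2*(d - 3)^2*(d - 1)^2)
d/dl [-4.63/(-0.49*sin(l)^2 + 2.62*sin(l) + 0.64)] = (12.1306 - 4.5374*sin(l))*cos(l)/(-0.49*sin(l)^2 + 2.62*sin(l) + 0.64)^2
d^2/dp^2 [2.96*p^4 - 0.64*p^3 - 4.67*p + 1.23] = p*(35.52*p - 3.84)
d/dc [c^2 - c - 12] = 2*c - 1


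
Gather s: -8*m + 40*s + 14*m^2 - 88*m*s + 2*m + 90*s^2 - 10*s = 14*m^2 - 6*m + 90*s^2 + s*(30 - 88*m)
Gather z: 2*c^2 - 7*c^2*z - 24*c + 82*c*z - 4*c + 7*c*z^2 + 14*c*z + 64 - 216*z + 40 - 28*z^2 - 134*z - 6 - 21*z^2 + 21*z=2*c^2 - 28*c + z^2*(7*c - 49) + z*(-7*c^2 + 96*c - 329) + 98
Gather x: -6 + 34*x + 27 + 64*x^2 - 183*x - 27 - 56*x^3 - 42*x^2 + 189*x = -56*x^3 + 22*x^2 + 40*x - 6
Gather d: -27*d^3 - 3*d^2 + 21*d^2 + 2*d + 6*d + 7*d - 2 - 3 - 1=-27*d^3 + 18*d^2 + 15*d - 6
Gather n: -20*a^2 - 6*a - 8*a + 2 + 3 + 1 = -20*a^2 - 14*a + 6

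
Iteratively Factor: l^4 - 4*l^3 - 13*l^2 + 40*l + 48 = (l - 4)*(l^3 - 13*l - 12) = (l - 4)^2*(l^2 + 4*l + 3) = (l - 4)^2*(l + 1)*(l + 3)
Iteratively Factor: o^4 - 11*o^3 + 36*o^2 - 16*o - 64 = (o - 4)*(o^3 - 7*o^2 + 8*o + 16) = (o - 4)*(o + 1)*(o^2 - 8*o + 16) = (o - 4)^2*(o + 1)*(o - 4)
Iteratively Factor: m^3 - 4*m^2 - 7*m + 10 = (m + 2)*(m^2 - 6*m + 5) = (m - 5)*(m + 2)*(m - 1)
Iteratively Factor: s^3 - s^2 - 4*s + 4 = (s - 1)*(s^2 - 4) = (s - 2)*(s - 1)*(s + 2)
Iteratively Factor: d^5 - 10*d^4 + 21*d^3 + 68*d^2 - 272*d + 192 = (d - 4)*(d^4 - 6*d^3 - 3*d^2 + 56*d - 48) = (d - 4)*(d + 3)*(d^3 - 9*d^2 + 24*d - 16) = (d - 4)*(d - 1)*(d + 3)*(d^2 - 8*d + 16) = (d - 4)^2*(d - 1)*(d + 3)*(d - 4)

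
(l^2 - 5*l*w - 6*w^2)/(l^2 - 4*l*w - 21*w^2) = (-l^2 + 5*l*w + 6*w^2)/(-l^2 + 4*l*w + 21*w^2)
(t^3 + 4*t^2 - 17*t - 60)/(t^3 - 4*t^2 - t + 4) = (t^2 + 8*t + 15)/(t^2 - 1)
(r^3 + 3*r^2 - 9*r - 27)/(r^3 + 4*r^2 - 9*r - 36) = (r + 3)/(r + 4)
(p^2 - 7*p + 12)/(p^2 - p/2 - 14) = 2*(p - 3)/(2*p + 7)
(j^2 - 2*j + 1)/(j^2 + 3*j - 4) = (j - 1)/(j + 4)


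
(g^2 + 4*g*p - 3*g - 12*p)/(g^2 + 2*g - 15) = (g + 4*p)/(g + 5)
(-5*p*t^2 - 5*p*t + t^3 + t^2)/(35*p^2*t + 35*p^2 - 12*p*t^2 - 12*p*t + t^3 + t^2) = -t/(7*p - t)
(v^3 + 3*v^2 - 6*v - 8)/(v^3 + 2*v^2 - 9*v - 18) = (v^3 + 3*v^2 - 6*v - 8)/(v^3 + 2*v^2 - 9*v - 18)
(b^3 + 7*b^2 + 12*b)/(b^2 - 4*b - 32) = b*(b + 3)/(b - 8)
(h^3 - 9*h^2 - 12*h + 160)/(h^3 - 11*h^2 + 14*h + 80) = (h + 4)/(h + 2)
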